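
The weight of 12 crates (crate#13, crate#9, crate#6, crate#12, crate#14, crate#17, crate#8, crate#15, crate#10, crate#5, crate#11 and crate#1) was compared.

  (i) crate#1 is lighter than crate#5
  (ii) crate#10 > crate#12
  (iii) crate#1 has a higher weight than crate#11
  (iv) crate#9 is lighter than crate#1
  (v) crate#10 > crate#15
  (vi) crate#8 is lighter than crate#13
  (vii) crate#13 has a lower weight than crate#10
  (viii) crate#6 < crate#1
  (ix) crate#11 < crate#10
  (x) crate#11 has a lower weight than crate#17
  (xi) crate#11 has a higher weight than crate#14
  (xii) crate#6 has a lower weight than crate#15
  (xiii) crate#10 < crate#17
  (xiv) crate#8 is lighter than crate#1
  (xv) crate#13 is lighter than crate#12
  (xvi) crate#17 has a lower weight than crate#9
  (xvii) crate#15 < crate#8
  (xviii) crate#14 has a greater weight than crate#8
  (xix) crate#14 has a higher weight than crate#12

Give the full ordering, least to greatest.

crate#6 < crate#15 < crate#8 < crate#13 < crate#12 < crate#14 < crate#11 < crate#10 < crate#17 < crate#9 < crate#1 < crate#5

Each adjacent pair is fixed by a given relation: crate#6 < crate#15; crate#15 < crate#8; crate#8 < crate#13; crate#13 < crate#12; crate#12 < crate#14; crate#14 < crate#11; crate#11 < crate#10; crate#10 < crate#17; crate#17 < crate#9; crate#9 < crate#1; crate#1 < crate#5. Chaining them end to end gives the full order.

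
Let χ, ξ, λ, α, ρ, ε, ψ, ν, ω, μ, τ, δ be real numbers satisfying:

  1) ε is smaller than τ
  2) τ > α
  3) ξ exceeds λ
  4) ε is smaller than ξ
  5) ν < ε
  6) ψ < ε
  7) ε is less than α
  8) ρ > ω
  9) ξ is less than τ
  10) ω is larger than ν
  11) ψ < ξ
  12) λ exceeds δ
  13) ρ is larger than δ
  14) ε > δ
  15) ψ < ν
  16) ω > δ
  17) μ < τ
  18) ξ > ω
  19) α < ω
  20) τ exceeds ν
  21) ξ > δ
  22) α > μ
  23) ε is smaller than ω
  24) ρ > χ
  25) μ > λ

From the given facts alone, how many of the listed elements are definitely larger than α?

The elements the relations force above α are ω, ρ, ξ, τ — no chain reaches any other.
That is 4.

4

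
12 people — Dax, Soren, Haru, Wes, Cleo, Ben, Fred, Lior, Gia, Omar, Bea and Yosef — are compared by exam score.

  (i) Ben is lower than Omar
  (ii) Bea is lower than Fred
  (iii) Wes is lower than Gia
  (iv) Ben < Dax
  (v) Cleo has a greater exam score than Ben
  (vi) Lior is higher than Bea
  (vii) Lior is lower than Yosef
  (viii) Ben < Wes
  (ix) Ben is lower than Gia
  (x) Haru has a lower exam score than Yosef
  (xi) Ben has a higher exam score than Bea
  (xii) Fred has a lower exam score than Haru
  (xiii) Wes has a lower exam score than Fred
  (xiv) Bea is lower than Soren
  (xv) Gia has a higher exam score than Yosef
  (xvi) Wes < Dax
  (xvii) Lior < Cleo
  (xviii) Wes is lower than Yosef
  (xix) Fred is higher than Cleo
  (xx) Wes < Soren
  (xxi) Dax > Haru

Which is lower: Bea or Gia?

Bea

Chaining the given relations: Bea < Ben < Cleo < Fred < Haru < Yosef < Gia.
So Bea < Gia; Bea is the lower of the two.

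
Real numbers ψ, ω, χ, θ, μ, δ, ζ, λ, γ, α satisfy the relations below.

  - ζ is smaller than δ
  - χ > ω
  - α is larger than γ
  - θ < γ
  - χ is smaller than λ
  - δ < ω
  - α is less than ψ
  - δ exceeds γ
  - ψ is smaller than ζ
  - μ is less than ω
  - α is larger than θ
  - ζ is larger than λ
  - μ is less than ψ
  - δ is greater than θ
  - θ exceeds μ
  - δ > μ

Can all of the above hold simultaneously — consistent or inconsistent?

We have λ < ζ stated directly, yet also ζ < δ < ω < χ < λ by chaining the others — so ζ < λ. Contradiction.

inconsistent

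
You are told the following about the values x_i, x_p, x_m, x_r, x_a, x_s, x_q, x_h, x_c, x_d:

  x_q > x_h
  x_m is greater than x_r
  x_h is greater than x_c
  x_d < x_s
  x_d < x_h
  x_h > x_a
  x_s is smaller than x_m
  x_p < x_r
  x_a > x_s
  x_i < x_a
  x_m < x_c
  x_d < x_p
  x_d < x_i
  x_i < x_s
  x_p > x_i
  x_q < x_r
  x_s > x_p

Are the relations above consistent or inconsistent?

inconsistent

Chaining the given relations yields x_h < x_q < x_r < x_m < x_c, so x_h < x_c. But one relation states x_c < x_h. These cannot both hold.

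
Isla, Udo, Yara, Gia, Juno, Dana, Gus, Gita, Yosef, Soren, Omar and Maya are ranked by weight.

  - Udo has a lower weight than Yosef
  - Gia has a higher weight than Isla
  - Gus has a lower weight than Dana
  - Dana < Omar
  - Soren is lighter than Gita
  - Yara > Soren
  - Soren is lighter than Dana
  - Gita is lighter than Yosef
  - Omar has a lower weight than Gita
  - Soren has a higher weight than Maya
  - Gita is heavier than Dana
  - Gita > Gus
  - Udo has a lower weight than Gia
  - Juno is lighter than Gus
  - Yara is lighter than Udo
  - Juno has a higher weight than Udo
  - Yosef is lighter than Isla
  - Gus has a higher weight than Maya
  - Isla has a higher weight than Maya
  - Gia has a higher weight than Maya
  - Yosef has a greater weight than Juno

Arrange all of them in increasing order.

Each adjacent pair is fixed by a given relation: Maya < Soren; Soren < Yara; Yara < Udo; Udo < Juno; Juno < Gus; Gus < Dana; Dana < Omar; Omar < Gita; Gita < Yosef; Yosef < Isla; Isla < Gia. Chaining them end to end gives the full order.

Maya < Soren < Yara < Udo < Juno < Gus < Dana < Omar < Gita < Yosef < Isla < Gia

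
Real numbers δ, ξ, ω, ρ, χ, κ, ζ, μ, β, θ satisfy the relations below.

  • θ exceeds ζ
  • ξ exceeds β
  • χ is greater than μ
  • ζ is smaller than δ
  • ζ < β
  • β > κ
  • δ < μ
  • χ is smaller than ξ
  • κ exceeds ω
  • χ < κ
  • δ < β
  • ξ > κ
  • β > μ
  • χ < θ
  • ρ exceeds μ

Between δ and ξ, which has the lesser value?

δ

δ < μ and μ < χ give δ < χ.
Then χ < κ extends the chain to κ.
With κ < β: δ < μ < χ < κ < β.
Then β < ξ extends the chain to ξ.
So δ < ξ; δ is the smaller of the two.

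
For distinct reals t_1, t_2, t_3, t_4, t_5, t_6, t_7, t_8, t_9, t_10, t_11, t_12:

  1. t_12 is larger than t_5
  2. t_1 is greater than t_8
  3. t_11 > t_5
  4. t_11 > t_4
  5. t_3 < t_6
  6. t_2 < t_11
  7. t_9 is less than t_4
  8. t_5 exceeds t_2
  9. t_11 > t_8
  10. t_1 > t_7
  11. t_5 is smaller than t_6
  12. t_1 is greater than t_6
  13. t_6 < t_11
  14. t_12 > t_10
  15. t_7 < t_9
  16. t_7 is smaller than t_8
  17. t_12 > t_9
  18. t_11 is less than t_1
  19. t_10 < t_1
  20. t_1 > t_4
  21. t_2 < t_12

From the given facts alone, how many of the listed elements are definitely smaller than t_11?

8

Directly below t_11: t_2, t_5, t_6, t_8, t_4.
One step further: t_3, t_7, t_9 (8 so far).
Nothing else is reachable below t_11; 8 in all.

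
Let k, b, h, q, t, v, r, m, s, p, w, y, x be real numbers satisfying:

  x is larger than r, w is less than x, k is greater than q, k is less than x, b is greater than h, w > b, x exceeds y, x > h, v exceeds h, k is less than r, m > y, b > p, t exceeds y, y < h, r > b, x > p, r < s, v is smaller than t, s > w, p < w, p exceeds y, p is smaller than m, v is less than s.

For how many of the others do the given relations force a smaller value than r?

From r the given relations immediately reach b, k.
From those, h, p, q — 5 in total.
From those, y — 6 in total.
No other element is forced below r by the given relations, so the count is 6.

6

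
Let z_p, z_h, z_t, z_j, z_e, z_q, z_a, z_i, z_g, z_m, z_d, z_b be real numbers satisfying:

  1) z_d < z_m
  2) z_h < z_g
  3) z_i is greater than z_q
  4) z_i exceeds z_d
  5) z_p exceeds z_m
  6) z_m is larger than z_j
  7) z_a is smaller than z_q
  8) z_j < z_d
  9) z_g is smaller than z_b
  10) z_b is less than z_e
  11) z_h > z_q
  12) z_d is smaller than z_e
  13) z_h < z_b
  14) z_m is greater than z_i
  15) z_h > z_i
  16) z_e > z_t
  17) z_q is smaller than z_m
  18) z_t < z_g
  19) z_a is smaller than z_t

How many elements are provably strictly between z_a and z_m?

2

Chaining upward from z_a reaches: z_t, z_q, z_i, z_h, z_g, z_b, z_p, z_e.
Chaining downward from z_m reaches: z_j, z_d, z_q, z_i.
Strictly between z_a and z_m are those in both lists: z_q, z_i — 2 elements.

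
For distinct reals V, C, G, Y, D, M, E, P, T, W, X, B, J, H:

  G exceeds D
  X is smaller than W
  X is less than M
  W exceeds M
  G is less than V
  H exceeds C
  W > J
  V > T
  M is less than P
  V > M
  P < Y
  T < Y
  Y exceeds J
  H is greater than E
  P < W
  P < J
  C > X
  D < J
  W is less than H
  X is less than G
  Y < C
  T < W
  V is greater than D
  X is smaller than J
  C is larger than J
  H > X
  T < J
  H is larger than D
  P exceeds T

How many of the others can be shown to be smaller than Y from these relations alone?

6

Directly below Y: T, P, J.
One step further: X, M, D (6 so far).
No other element is forced below Y by the given relations, so the count is 6.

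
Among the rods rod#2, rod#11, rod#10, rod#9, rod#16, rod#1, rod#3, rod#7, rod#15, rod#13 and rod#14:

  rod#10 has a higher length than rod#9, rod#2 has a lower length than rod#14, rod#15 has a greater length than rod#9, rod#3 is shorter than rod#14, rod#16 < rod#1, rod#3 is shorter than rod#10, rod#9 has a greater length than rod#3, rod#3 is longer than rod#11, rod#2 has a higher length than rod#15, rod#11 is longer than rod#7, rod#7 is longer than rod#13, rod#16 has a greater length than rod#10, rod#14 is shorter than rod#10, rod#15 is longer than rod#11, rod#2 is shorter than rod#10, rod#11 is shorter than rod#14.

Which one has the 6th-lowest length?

rod#15

Piecing the relations together gives one ordering: rod#13 < rod#7 < rod#11 < rod#3 < rod#9 < rod#15 < rod#2 < rod#14 < rod#10 < rod#16 < rod#1.
The 6th smallest is rod#15.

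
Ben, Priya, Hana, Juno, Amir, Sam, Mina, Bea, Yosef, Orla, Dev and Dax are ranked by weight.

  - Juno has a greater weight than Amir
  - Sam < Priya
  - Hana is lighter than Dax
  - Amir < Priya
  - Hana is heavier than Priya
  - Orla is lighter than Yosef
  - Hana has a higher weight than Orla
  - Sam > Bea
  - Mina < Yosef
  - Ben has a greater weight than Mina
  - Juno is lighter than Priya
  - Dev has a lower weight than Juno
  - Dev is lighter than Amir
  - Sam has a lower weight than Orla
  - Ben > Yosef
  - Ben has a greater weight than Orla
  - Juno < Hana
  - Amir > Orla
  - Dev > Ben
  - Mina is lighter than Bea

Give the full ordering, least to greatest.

Each adjacent pair is fixed by a given relation: Mina < Bea; Bea < Sam; Sam < Orla; Orla < Yosef; Yosef < Ben; Ben < Dev; Dev < Amir; Amir < Juno; Juno < Priya; Priya < Hana; Hana < Dax. Chaining them end to end gives the full order.

Mina < Bea < Sam < Orla < Yosef < Ben < Dev < Amir < Juno < Priya < Hana < Dax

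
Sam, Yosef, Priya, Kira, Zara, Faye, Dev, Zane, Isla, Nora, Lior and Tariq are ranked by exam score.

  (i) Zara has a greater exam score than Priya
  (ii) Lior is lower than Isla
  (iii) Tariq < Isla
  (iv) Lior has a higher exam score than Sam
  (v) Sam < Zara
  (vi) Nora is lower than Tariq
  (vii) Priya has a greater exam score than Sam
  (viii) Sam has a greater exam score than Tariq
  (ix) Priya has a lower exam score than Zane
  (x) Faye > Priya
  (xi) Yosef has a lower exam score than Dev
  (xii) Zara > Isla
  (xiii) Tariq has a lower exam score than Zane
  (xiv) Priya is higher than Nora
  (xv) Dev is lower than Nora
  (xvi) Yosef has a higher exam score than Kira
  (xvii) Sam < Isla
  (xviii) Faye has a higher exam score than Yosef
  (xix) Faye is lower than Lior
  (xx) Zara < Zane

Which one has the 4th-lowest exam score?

Nora

The consecutive relations fix a unique order: Kira < Yosef < Dev < Nora < Tariq < Sam < Priya < Faye < Lior < Isla < Zara < Zane.
Counting 4 from the smallest end gives Nora.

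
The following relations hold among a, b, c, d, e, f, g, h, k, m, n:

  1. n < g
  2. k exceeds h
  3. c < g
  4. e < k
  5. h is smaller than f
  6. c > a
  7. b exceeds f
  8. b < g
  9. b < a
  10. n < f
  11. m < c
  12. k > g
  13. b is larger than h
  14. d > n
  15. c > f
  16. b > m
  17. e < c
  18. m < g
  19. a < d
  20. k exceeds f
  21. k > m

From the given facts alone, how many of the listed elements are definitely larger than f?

From f the given relations immediately reach b, c, k.
From those, a, g — 5 in total.
From those, d — 6 in total.
No other element is forced above f by the given relations, so the count is 6.

6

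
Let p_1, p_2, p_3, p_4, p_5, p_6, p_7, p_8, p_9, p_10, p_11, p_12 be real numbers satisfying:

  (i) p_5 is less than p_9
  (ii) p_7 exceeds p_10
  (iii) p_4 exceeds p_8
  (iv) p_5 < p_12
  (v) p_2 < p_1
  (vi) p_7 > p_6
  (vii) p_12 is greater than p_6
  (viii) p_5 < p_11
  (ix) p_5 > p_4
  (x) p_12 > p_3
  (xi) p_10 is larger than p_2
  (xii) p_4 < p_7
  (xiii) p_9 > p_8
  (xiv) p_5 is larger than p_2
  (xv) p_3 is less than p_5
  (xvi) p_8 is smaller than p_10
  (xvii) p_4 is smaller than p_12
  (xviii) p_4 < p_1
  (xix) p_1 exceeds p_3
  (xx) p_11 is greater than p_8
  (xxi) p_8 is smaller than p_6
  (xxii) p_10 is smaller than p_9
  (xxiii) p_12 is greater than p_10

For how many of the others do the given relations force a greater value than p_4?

6

Directly above p_4: p_5, p_12, p_1, p_7.
One step further: p_9, p_11 (6 so far).
No other element is forced above p_4 by the given relations, so the count is 6.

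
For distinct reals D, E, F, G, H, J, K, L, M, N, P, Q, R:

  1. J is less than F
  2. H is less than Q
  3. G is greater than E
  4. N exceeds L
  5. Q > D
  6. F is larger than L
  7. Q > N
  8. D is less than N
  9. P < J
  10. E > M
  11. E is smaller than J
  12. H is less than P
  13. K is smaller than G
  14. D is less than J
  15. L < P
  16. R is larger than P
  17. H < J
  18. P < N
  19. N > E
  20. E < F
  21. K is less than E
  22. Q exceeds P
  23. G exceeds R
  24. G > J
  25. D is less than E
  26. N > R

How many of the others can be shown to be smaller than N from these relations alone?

Directly below N: L, P, D, E, R.
One step further: H, K, M (8 so far).
No other element is forced below N by the given relations, so the count is 8.

8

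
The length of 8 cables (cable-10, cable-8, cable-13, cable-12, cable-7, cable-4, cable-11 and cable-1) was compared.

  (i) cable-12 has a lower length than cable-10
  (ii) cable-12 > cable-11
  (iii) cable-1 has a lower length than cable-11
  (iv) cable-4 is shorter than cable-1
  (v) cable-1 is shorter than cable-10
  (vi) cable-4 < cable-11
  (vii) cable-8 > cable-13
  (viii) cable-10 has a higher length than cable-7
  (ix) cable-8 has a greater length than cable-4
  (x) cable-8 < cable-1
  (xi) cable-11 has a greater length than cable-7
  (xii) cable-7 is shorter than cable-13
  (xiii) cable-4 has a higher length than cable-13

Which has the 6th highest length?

Piecing the relations together gives one ordering: cable-7 < cable-13 < cable-4 < cable-8 < cable-1 < cable-11 < cable-12 < cable-10.
Counting 6 from the largest end gives cable-4.

cable-4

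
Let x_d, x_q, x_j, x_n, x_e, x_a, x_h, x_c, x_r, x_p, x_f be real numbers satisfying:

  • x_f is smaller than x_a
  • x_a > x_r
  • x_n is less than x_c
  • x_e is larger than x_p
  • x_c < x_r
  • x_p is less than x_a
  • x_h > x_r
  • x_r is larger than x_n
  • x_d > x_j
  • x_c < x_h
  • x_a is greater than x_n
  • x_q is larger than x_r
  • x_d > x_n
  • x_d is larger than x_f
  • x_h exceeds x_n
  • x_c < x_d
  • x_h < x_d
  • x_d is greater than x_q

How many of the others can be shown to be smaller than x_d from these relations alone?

7

From x_d the given relations immediately reach x_n, x_c, x_q, x_f, x_h, x_j.
From those, x_r — 7 in total.
Nothing else is reachable below x_d; 7 in all.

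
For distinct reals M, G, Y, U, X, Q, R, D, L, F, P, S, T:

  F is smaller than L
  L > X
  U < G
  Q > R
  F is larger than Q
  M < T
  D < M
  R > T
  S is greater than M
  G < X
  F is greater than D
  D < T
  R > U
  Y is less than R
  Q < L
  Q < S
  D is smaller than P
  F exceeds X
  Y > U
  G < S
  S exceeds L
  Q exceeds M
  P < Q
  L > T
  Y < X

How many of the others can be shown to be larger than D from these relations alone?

The elements the relations force above D are M, T, P, R, Q, F, L, S — no chain reaches any other.
That is 8.

8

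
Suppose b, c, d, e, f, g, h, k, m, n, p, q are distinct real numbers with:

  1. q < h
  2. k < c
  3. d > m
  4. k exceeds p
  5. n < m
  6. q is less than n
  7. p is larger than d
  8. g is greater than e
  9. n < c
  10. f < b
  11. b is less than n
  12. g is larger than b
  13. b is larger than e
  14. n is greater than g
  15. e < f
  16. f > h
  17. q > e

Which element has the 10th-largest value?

Piecing the relations together gives one ordering: e < q < h < f < b < g < n < m < d < p < k < c.
Counting 10 from the largest end gives h.

h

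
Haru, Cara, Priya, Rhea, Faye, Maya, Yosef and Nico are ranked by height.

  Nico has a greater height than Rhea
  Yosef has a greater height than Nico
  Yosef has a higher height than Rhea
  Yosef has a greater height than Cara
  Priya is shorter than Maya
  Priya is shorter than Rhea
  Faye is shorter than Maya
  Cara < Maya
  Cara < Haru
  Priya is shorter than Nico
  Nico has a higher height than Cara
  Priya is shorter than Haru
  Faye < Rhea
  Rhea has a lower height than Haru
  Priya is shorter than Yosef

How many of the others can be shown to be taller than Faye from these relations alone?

Directly above Faye: Rhea, Maya.
One step further: Nico, Yosef, Haru (5 so far).
Nothing else is reachable above Faye; 5 in all.

5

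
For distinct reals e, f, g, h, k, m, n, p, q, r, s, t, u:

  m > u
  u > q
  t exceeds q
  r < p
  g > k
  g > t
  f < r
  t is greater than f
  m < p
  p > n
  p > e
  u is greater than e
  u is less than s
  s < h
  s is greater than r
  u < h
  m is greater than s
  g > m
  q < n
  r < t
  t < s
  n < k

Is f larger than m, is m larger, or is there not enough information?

f < r and r < t give f < t.
With t < s: f < r < t < s.
Then s < m extends the chain to m.
So m is larger.

m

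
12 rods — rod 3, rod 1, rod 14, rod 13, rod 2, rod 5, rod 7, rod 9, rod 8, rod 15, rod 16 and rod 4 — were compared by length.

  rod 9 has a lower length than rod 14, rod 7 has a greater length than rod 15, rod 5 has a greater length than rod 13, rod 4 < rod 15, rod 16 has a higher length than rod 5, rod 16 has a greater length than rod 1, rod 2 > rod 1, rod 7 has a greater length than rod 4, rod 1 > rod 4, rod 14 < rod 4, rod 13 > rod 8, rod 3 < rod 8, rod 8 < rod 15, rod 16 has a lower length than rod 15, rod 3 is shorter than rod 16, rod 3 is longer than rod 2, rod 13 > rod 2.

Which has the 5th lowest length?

rod 2

Piecing the relations together gives one ordering: rod 9 < rod 14 < rod 4 < rod 1 < rod 2 < rod 3 < rod 8 < rod 13 < rod 5 < rod 16 < rod 15 < rod 7.
Counting 5 from the smallest end gives rod 2.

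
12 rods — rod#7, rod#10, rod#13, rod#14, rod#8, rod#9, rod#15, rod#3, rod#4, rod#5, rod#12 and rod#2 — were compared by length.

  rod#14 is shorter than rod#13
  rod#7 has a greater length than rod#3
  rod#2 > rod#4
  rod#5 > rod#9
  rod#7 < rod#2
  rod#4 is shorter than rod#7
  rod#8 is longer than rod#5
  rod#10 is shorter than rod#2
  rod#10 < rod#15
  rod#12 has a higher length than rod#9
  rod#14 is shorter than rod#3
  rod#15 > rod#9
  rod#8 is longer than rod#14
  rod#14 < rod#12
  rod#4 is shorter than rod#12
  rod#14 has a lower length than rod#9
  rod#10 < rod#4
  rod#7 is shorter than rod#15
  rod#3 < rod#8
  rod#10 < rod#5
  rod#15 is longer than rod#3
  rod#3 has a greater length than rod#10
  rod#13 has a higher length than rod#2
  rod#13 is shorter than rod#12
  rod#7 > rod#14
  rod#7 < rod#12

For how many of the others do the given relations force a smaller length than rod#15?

Directly below rod#15: rod#10, rod#3, rod#9, rod#7.
One step further: rod#14, rod#4 (6 so far).
No other element is forced below rod#15 by the given relations, so the count is 6.

6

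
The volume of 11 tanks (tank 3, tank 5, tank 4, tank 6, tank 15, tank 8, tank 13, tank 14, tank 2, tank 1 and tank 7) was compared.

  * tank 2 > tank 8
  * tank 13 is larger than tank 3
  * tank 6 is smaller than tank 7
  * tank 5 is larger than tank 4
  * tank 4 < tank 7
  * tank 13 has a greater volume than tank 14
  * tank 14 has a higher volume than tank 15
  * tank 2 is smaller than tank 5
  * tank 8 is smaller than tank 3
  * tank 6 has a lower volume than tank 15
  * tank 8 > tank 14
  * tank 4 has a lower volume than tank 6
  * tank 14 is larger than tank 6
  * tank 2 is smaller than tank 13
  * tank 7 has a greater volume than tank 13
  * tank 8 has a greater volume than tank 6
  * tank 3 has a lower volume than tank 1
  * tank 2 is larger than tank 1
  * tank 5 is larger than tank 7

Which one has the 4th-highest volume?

Piecing the relations together gives one ordering: tank 4 < tank 6 < tank 15 < tank 14 < tank 8 < tank 3 < tank 1 < tank 2 < tank 13 < tank 7 < tank 5.
The 4th largest is tank 2.

tank 2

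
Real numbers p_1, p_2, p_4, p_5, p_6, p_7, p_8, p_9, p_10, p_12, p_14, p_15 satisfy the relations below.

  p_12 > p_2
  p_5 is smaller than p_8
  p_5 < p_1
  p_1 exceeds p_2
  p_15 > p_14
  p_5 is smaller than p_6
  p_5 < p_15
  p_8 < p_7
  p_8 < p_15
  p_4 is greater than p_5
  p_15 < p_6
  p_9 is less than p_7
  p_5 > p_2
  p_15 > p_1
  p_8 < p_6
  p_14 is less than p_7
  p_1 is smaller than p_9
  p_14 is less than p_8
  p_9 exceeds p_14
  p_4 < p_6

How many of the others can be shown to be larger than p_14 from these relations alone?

5

The elements the relations force above p_14 are p_8, p_15, p_6, p_9, p_7 — no chain reaches any other.
That is 5.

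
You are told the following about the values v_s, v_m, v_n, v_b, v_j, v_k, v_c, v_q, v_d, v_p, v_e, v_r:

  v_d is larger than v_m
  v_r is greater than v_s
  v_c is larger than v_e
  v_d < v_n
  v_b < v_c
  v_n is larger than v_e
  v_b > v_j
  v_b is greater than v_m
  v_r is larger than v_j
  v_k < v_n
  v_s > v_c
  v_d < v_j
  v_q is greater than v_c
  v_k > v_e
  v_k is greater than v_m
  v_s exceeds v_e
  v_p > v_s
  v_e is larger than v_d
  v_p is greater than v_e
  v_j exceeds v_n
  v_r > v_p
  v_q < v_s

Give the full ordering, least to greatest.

v_m < v_d < v_e < v_k < v_n < v_j < v_b < v_c < v_q < v_s < v_p < v_r

The consecutive links are each given: v_m < v_d; v_d < v_e; v_e < v_k; v_k < v_n; v_n < v_j; v_j < v_b; v_b < v_c; v_c < v_q; v_q < v_s; v_s < v_p; v_p < v_r.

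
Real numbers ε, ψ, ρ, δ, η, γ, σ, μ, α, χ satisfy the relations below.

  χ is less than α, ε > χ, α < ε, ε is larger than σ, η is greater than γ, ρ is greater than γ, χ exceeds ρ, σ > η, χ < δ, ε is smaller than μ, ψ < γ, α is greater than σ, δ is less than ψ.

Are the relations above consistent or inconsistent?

inconsistent

We have γ < ρ stated directly, yet also ρ < χ < δ < ψ < γ by chaining the others — so ρ < γ. Contradiction.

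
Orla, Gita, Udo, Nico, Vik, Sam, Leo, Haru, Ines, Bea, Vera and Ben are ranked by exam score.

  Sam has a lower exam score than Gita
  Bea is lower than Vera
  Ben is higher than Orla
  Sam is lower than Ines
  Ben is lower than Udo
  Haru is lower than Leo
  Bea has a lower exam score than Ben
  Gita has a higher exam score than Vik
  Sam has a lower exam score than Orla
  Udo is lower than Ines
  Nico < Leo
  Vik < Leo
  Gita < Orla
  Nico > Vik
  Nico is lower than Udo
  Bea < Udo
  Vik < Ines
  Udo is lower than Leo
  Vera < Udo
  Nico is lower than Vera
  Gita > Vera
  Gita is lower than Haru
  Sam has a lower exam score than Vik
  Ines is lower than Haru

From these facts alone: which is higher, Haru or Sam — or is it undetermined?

Haru

Sam < Vik < Nico < Vera < Gita < Orla < Ben < Udo < Ines < Haru, by transitivity through Vik, Nico, Vera, Gita, Orla, Ben, Udo, Ines.
So Haru is higher.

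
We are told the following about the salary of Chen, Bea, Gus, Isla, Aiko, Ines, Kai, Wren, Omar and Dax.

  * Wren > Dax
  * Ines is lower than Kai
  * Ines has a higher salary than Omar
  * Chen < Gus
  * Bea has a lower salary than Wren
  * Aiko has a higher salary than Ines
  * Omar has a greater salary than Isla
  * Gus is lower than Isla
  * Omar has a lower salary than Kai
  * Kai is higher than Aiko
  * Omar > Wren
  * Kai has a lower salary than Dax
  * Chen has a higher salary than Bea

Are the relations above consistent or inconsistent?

inconsistent

Chaining the given relations yields Omar < Ines < Aiko < Kai < Dax < Wren, so Omar < Wren. But one relation states Wren < Omar. These cannot both hold.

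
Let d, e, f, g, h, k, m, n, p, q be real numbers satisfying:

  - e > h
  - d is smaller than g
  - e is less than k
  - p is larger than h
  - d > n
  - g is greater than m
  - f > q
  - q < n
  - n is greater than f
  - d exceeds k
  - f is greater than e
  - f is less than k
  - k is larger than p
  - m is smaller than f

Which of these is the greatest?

Chaining downward from g: directly below it, m, d; then k, n; then e, q, p, f; then h.
That covers every other element, and nothing is given above g, so g is the greatest.

g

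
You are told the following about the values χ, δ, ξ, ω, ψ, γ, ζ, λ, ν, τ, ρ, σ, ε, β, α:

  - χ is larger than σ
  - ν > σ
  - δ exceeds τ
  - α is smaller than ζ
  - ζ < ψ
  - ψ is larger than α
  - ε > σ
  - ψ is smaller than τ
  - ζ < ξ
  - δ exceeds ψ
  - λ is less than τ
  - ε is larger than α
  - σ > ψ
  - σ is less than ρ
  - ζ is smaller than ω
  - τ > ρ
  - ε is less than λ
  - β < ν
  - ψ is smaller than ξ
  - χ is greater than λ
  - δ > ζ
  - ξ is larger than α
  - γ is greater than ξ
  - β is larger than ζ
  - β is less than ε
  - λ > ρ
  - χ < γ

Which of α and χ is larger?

Link the given pairs in sequence: α < ζ; ζ < ψ; ψ < σ; σ < ε; ε < λ; λ < χ.
Together: α < ζ < ψ < σ < ε < λ < χ.
So α < χ; χ is the larger of the two.

χ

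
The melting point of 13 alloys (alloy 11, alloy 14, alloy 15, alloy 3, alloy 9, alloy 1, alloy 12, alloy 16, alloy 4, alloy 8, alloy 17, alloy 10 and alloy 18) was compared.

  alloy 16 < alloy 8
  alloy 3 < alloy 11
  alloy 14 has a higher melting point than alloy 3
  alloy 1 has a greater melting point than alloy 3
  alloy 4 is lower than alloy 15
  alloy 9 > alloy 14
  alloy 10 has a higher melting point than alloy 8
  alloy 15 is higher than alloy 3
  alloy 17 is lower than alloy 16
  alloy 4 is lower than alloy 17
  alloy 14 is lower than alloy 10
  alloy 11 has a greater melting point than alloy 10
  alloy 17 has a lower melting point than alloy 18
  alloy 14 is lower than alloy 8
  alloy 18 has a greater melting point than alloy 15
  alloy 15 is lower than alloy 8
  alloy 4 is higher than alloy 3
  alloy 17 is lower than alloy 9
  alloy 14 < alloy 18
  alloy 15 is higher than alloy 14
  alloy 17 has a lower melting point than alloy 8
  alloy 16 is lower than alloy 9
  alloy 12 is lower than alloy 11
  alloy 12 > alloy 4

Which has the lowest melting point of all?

Chaining upward from alloy 3: directly above it, alloy 4, alloy 14, alloy 15, alloy 1, alloy 11; then alloy 17, alloy 9, alloy 8, alloy 18, alloy 12, alloy 10; then alloy 16.
That covers every other element, and nothing is given below alloy 3, so alloy 3 is the lowest melting point.

alloy 3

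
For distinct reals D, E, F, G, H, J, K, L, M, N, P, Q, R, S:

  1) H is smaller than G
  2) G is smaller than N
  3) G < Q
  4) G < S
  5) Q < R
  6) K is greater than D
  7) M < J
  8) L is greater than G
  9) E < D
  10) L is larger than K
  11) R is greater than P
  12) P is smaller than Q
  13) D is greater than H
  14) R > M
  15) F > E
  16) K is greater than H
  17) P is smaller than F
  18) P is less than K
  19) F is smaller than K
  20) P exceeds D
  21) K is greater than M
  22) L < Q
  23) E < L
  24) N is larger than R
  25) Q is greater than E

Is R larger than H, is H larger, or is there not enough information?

Link the given pairs in sequence: H < D; D < P; P < F; F < K; K < L; L < Q; Q < R.
Chaining these gives H < D < P < F < K < L < Q < R.
So R is larger.

R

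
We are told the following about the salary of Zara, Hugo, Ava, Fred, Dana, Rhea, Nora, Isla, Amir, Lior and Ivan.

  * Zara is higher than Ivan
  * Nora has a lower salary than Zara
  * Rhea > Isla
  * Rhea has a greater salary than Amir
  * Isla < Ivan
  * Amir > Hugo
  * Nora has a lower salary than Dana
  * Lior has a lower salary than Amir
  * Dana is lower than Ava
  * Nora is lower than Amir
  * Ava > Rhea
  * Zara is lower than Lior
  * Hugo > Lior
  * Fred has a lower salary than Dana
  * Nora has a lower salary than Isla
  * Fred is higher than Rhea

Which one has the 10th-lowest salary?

Piecing the relations together gives one ordering: Nora < Isla < Ivan < Zara < Lior < Hugo < Amir < Rhea < Fred < Dana < Ava.
The 10th smallest is Dana.

Dana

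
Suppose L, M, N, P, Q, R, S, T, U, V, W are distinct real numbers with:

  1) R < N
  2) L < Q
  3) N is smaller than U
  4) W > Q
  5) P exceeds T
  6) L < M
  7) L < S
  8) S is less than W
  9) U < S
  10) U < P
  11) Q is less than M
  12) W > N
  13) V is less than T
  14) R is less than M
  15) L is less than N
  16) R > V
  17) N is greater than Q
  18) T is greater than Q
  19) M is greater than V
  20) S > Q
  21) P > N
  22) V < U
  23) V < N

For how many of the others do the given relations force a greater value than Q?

The elements the relations force above Q are N, U, T, M, S, W, P — no chain reaches any other.
That is 7.

7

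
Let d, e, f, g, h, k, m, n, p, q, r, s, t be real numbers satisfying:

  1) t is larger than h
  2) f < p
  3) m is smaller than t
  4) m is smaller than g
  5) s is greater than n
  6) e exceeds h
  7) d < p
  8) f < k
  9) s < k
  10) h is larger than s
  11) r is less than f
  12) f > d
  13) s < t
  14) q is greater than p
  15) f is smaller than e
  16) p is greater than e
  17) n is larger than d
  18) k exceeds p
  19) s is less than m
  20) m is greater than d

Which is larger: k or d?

k

Chaining the given relations: d < n < s < h < e < p < k.
So d < k; k is the larger of the two.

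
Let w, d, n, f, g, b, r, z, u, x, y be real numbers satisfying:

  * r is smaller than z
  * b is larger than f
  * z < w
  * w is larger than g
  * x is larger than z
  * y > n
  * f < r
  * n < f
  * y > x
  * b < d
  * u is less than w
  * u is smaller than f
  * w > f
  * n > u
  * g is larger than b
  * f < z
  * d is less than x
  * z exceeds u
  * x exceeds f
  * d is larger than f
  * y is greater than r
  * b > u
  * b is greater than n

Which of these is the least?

u

n is not least since u < n; f is not least since u < f; r is not least since f < r; b is not least since f < b; z is not least since u < z; d is not least since b < d; g is not least since b < g; x is not least since f < x; w is not least since z < w; y is not least since r < y.
Only u has nothing below it, so u is the least.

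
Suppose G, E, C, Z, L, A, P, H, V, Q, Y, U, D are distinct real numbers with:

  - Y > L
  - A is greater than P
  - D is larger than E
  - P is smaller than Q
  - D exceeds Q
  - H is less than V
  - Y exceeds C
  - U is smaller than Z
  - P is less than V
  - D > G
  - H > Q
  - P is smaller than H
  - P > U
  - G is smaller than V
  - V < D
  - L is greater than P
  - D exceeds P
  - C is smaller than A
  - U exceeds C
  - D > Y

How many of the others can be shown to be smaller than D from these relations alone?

Directly below D: G, P, E, Q, Y, V.
One step further: C, U, L, H (10 so far).
Nothing else is reachable below D; 10 in all.

10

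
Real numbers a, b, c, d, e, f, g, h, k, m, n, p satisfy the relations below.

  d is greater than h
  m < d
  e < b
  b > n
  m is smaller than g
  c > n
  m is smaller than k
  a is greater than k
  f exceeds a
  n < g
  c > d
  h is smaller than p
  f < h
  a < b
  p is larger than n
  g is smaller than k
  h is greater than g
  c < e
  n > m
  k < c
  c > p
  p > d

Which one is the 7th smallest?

Piecing the relations together gives one ordering: m < n < g < k < a < f < h < d < p < c < e < b.
Counting 7 from the smallest end gives h.

h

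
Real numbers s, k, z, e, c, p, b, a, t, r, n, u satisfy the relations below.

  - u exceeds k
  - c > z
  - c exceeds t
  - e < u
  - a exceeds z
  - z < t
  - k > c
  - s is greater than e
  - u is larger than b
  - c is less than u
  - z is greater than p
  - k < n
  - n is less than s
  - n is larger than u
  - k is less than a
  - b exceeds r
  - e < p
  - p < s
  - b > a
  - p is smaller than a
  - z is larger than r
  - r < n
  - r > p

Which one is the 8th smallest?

Chaining the given pairs: e < p < r < z < t < c < k < a < b < u < n < s.
Counting 8 from the smallest end gives a.

a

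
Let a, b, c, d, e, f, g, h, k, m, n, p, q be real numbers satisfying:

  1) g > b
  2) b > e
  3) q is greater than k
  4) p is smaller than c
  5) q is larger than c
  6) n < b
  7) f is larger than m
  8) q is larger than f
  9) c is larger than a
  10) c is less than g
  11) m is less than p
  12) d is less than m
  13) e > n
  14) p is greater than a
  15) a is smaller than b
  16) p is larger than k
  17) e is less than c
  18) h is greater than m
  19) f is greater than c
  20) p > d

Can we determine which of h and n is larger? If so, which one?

undetermined

Following every chain through n: above n we get e, c, b, f, q, g.
h is not reached, and no chain runs the other way from h to n.
So the given relations leave the order of n and h undetermined.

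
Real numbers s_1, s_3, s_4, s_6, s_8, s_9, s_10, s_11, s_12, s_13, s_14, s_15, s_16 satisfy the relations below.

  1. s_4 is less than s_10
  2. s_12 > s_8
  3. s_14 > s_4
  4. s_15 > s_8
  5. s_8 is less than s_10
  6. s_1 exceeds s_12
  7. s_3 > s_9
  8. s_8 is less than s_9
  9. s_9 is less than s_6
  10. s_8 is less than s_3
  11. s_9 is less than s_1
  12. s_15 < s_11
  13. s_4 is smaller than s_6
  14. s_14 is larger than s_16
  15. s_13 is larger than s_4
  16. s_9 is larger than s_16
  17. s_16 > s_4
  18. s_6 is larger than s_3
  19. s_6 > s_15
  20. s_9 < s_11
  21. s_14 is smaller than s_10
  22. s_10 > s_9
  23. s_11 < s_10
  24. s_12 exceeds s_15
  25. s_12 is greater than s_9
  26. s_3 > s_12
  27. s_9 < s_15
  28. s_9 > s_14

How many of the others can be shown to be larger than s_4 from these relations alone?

11

From s_4 the given relations immediately reach s_16, s_14, s_13, s_6, s_10.
From those, s_9 — 6 in total.
From those, s_15, s_12, s_11, s_3, s_1 — 11 in total.
No other element is forced above s_4 by the given relations, so the count is 11.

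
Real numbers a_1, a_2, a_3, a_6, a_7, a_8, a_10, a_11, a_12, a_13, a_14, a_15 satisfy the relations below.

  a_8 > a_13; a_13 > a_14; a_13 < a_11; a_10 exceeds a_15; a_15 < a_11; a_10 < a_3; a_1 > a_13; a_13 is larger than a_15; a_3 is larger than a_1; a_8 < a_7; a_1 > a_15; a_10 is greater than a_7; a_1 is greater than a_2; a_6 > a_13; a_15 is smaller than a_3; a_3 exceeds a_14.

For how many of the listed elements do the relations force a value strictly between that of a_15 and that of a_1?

1

Chaining upward from a_15 reaches: a_13, a_8, a_6, a_7, a_10, a_3, a_11.
Chaining downward from a_1 reaches: a_2, a_14, a_13.
Strictly between a_15 and a_1 are those in both lists: a_13 — 1 element.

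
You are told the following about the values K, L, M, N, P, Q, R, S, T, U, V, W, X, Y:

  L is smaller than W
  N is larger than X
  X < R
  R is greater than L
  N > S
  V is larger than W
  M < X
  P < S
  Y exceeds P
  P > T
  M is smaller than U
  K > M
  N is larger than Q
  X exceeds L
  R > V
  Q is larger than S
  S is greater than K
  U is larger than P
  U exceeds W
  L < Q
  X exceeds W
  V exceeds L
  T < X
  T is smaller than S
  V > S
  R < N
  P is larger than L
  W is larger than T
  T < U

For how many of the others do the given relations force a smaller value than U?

Directly below U: T, M, W, P.
One step further: L (5 so far).
No other element is forced below U by the given relations, so the count is 5.

5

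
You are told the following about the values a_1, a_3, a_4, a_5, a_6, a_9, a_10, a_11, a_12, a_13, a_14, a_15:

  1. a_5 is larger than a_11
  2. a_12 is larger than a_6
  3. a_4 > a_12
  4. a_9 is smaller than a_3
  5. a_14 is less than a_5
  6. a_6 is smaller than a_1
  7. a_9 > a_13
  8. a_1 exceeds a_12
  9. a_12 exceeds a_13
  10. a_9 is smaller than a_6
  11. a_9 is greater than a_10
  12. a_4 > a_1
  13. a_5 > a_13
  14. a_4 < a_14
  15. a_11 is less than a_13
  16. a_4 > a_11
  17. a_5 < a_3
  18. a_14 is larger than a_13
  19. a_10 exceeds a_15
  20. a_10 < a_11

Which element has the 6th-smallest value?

a_6

The consecutive relations fix a unique order: a_15 < a_10 < a_11 < a_13 < a_9 < a_6 < a_12 < a_1 < a_4 < a_14 < a_5 < a_3.
The 6th smallest is a_6.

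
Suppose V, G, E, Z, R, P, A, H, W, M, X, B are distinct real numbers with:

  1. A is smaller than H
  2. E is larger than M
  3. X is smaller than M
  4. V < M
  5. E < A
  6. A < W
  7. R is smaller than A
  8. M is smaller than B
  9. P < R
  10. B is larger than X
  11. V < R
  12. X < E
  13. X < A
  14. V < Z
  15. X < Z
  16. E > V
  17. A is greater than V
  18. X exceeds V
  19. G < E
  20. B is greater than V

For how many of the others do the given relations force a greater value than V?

9

Directly above V: X, M, R, E, A, B, Z.
One step further: W, H (9 so far).
Nothing else is reachable above V; 9 in all.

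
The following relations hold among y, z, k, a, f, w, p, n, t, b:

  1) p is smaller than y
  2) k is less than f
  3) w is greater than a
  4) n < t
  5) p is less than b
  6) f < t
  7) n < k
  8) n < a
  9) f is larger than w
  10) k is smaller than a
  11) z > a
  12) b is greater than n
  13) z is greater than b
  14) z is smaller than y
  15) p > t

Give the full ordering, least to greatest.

The consecutive links are each given: n < k; k < a; a < w; w < f; f < t; t < p; p < b; b < z; z < y.

n < k < a < w < f < t < p < b < z < y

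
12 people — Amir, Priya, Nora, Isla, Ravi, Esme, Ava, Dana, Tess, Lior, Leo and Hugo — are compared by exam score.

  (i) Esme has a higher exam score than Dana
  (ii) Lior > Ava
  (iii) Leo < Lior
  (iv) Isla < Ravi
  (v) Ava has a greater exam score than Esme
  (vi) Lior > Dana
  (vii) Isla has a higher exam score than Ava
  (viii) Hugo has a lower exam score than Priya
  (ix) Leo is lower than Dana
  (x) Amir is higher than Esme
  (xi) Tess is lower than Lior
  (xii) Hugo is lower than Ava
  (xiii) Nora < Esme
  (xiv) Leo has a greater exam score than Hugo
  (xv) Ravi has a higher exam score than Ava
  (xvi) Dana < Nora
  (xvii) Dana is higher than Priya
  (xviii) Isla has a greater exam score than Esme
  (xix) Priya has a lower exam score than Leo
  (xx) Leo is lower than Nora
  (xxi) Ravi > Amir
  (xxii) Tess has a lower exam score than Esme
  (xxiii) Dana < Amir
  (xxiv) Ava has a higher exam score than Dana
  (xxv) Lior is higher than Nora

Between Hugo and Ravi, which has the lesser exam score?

Hugo < Priya and Priya < Dana give Hugo < Dana.
With Dana < Nora: Hugo < Priya < Dana < Nora.
Then Nora < Esme extends the chain to Esme.
With Esme < Ava: Hugo < Priya < Dana < Nora < Esme < Ava.
Then Ava < Isla extends the chain to Isla.
Then Isla < Ravi extends the chain to Ravi.
So Hugo < Ravi; Hugo is the lower of the two.

Hugo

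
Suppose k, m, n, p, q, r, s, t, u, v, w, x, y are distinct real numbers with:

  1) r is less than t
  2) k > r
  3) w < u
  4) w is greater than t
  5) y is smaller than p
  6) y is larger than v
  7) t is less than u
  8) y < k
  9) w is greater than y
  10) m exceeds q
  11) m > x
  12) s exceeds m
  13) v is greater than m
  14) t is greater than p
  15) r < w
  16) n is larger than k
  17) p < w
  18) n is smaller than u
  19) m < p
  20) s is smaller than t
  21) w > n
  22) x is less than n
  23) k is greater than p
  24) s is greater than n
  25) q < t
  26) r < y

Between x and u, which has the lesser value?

x

x < m and m < v give x < v.
Then v < y extends the chain to y.
Then y < p extends the chain to p.
With p < k: x < m < v < y < p < k.
Then k < n extends the chain to n.
With n < s: x < m < v < y < p < k < n < s.
With s < t: x < m < v < y < p < k < n < s < t.
With t < w: x < m < v < y < p < k < n < s < t < w.
Then w < u extends the chain to u.
So x < u; x is the smaller of the two.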